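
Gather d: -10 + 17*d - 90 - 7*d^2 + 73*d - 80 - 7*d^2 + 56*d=-14*d^2 + 146*d - 180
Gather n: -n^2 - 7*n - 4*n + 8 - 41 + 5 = -n^2 - 11*n - 28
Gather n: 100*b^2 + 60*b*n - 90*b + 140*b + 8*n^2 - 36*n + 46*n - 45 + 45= 100*b^2 + 50*b + 8*n^2 + n*(60*b + 10)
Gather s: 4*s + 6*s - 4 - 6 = 10*s - 10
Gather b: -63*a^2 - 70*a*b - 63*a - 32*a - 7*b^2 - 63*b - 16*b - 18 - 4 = -63*a^2 - 95*a - 7*b^2 + b*(-70*a - 79) - 22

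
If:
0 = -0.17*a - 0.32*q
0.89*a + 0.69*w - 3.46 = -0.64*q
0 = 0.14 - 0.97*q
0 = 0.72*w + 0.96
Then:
No Solution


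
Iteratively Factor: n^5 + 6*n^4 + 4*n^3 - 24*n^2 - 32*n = (n + 4)*(n^4 + 2*n^3 - 4*n^2 - 8*n) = (n - 2)*(n + 4)*(n^3 + 4*n^2 + 4*n) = (n - 2)*(n + 2)*(n + 4)*(n^2 + 2*n) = n*(n - 2)*(n + 2)*(n + 4)*(n + 2)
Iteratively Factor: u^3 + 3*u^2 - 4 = (u + 2)*(u^2 + u - 2) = (u - 1)*(u + 2)*(u + 2)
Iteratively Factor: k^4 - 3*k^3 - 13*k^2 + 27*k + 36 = (k + 1)*(k^3 - 4*k^2 - 9*k + 36) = (k - 4)*(k + 1)*(k^2 - 9) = (k - 4)*(k + 1)*(k + 3)*(k - 3)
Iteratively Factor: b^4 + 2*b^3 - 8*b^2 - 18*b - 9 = (b + 3)*(b^3 - b^2 - 5*b - 3) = (b + 1)*(b + 3)*(b^2 - 2*b - 3) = (b + 1)^2*(b + 3)*(b - 3)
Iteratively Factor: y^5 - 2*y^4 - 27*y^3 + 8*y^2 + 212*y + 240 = (y - 4)*(y^4 + 2*y^3 - 19*y^2 - 68*y - 60) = (y - 4)*(y + 3)*(y^3 - y^2 - 16*y - 20) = (y - 4)*(y + 2)*(y + 3)*(y^2 - 3*y - 10) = (y - 4)*(y + 2)^2*(y + 3)*(y - 5)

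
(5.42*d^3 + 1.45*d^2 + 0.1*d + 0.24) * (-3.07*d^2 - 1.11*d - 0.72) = -16.6394*d^5 - 10.4677*d^4 - 5.8189*d^3 - 1.8918*d^2 - 0.3384*d - 0.1728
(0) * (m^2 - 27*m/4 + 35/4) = 0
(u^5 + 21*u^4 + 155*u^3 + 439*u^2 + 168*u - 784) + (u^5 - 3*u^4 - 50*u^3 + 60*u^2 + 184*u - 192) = 2*u^5 + 18*u^4 + 105*u^3 + 499*u^2 + 352*u - 976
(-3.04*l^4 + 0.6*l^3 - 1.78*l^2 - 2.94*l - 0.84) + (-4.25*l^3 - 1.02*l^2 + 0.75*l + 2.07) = -3.04*l^4 - 3.65*l^3 - 2.8*l^2 - 2.19*l + 1.23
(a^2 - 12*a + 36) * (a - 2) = a^3 - 14*a^2 + 60*a - 72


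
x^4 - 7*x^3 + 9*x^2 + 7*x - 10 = (x - 5)*(x - 2)*(x - 1)*(x + 1)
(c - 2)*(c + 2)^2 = c^3 + 2*c^2 - 4*c - 8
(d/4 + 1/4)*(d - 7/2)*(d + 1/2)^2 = d^4/4 - 3*d^3/8 - 23*d^2/16 - 33*d/32 - 7/32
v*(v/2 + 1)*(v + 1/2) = v^3/2 + 5*v^2/4 + v/2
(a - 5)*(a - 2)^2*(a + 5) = a^4 - 4*a^3 - 21*a^2 + 100*a - 100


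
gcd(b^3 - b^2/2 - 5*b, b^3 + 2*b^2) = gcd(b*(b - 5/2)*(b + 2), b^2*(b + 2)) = b^2 + 2*b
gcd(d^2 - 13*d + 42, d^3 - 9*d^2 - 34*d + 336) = d - 7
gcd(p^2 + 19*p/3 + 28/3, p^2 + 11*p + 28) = p + 4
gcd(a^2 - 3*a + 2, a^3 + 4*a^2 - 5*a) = a - 1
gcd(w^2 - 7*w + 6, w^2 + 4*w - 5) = w - 1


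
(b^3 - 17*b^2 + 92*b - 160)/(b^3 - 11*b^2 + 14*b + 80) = (b - 4)/(b + 2)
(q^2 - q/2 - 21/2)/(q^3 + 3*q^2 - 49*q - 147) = (q - 7/2)/(q^2 - 49)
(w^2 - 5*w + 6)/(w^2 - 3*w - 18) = (-w^2 + 5*w - 6)/(-w^2 + 3*w + 18)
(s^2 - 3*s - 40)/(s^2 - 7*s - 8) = (s + 5)/(s + 1)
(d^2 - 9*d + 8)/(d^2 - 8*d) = (d - 1)/d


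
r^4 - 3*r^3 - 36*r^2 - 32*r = r*(r - 8)*(r + 1)*(r + 4)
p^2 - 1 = (p - 1)*(p + 1)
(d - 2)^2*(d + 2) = d^3 - 2*d^2 - 4*d + 8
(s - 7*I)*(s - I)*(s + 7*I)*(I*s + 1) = I*s^4 + 2*s^3 + 48*I*s^2 + 98*s - 49*I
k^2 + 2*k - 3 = (k - 1)*(k + 3)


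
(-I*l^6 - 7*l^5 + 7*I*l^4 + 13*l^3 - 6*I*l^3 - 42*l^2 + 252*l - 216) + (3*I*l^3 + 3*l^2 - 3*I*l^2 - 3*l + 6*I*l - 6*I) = -I*l^6 - 7*l^5 + 7*I*l^4 + 13*l^3 - 3*I*l^3 - 39*l^2 - 3*I*l^2 + 249*l + 6*I*l - 216 - 6*I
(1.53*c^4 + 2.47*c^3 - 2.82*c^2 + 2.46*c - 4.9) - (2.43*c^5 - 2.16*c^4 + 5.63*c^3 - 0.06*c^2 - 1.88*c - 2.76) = -2.43*c^5 + 3.69*c^4 - 3.16*c^3 - 2.76*c^2 + 4.34*c - 2.14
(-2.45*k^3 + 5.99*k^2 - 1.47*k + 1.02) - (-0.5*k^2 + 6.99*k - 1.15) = -2.45*k^3 + 6.49*k^2 - 8.46*k + 2.17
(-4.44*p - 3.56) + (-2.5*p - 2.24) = -6.94*p - 5.8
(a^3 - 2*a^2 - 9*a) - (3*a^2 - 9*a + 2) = a^3 - 5*a^2 - 2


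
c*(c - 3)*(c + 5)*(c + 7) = c^4 + 9*c^3 - c^2 - 105*c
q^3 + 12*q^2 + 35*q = q*(q + 5)*(q + 7)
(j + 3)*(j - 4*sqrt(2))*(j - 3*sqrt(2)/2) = j^3 - 11*sqrt(2)*j^2/2 + 3*j^2 - 33*sqrt(2)*j/2 + 12*j + 36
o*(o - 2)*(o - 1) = o^3 - 3*o^2 + 2*o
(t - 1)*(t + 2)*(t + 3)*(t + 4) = t^4 + 8*t^3 + 17*t^2 - 2*t - 24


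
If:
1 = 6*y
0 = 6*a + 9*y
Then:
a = -1/4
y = 1/6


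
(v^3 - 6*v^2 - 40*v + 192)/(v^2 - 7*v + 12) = (v^2 - 2*v - 48)/(v - 3)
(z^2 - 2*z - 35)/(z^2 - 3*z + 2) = (z^2 - 2*z - 35)/(z^2 - 3*z + 2)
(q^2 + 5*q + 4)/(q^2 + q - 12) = (q + 1)/(q - 3)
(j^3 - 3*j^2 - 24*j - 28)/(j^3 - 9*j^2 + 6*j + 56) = (j + 2)/(j - 4)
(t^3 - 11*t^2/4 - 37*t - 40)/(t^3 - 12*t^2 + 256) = (t + 5/4)/(t - 8)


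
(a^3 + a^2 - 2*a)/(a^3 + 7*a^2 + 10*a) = (a - 1)/(a + 5)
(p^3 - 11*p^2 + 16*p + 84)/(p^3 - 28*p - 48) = (p - 7)/(p + 4)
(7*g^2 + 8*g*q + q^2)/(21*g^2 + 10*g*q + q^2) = (g + q)/(3*g + q)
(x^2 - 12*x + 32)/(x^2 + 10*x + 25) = (x^2 - 12*x + 32)/(x^2 + 10*x + 25)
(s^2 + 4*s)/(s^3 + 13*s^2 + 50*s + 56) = s/(s^2 + 9*s + 14)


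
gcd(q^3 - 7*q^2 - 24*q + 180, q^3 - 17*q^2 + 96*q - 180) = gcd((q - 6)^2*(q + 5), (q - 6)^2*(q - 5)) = q^2 - 12*q + 36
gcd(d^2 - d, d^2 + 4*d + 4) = 1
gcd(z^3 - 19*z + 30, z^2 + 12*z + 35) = z + 5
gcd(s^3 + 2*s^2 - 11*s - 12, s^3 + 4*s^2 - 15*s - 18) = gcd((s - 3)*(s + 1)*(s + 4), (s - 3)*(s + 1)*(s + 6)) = s^2 - 2*s - 3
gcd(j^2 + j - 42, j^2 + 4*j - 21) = j + 7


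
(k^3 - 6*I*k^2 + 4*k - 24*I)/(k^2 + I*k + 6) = (k^2 - 4*I*k + 12)/(k + 3*I)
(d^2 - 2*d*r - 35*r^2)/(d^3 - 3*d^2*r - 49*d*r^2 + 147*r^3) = (-d - 5*r)/(-d^2 - 4*d*r + 21*r^2)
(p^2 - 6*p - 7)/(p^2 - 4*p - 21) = (p + 1)/(p + 3)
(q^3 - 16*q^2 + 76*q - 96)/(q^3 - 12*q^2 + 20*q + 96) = (q - 2)/(q + 2)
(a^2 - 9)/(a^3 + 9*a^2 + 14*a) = (a^2 - 9)/(a*(a^2 + 9*a + 14))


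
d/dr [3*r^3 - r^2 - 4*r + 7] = 9*r^2 - 2*r - 4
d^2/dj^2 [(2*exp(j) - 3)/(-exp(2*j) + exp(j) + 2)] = (-2*exp(4*j) + 10*exp(3*j) - 33*exp(2*j) + 31*exp(j) - 14)*exp(j)/(exp(6*j) - 3*exp(5*j) - 3*exp(4*j) + 11*exp(3*j) + 6*exp(2*j) - 12*exp(j) - 8)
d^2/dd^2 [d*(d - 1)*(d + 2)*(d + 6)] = 12*d^2 + 42*d + 8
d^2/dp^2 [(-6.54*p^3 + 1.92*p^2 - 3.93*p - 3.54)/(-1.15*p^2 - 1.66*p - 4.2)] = (-1.4210854715202e-14*p^4 - 9.407742*p^3 + 357.31278*p^2 + 618.84936*p - 137.224272)/(1.520875*p^6 + 6.58605*p^5 + 26.17032*p^4 + 52.681096*p^3 + 95.57856*p^2 + 87.8472*p + 74.088)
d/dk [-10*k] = -10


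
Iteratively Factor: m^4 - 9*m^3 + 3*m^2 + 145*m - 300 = (m - 3)*(m^3 - 6*m^2 - 15*m + 100) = (m - 5)*(m - 3)*(m^2 - m - 20) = (m - 5)*(m - 3)*(m + 4)*(m - 5)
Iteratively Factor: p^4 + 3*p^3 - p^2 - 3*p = (p)*(p^3 + 3*p^2 - p - 3) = p*(p - 1)*(p^2 + 4*p + 3) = p*(p - 1)*(p + 3)*(p + 1)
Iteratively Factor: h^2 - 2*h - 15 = (h + 3)*(h - 5)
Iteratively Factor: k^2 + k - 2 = (k + 2)*(k - 1)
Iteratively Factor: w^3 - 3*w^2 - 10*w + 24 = (w - 2)*(w^2 - w - 12) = (w - 4)*(w - 2)*(w + 3)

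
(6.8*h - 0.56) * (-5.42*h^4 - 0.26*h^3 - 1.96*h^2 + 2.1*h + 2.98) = -36.856*h^5 + 1.2672*h^4 - 13.1824*h^3 + 15.3776*h^2 + 19.088*h - 1.6688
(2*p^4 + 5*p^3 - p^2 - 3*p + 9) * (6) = 12*p^4 + 30*p^3 - 6*p^2 - 18*p + 54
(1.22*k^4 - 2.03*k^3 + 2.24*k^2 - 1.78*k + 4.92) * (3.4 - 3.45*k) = -4.209*k^5 + 11.1515*k^4 - 14.63*k^3 + 13.757*k^2 - 23.026*k + 16.728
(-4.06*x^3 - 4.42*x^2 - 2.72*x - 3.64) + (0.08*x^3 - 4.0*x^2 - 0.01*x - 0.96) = -3.98*x^3 - 8.42*x^2 - 2.73*x - 4.6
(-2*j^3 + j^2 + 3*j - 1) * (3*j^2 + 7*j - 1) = -6*j^5 - 11*j^4 + 18*j^3 + 17*j^2 - 10*j + 1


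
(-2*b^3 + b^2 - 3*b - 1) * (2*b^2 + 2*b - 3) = -4*b^5 - 2*b^4 + 2*b^3 - 11*b^2 + 7*b + 3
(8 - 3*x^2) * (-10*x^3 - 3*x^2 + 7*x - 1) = 30*x^5 + 9*x^4 - 101*x^3 - 21*x^2 + 56*x - 8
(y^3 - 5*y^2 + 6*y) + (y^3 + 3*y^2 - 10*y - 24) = 2*y^3 - 2*y^2 - 4*y - 24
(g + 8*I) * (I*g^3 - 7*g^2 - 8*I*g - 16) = I*g^4 - 15*g^3 - 64*I*g^2 + 48*g - 128*I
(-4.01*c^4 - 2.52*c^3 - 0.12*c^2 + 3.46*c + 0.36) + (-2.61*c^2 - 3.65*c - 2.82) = -4.01*c^4 - 2.52*c^3 - 2.73*c^2 - 0.19*c - 2.46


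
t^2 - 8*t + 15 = (t - 5)*(t - 3)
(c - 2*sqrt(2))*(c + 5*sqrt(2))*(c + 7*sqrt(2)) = c^3 + 10*sqrt(2)*c^2 + 22*c - 140*sqrt(2)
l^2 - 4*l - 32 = (l - 8)*(l + 4)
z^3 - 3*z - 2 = (z - 2)*(z + 1)^2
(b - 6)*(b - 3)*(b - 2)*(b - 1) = b^4 - 12*b^3 + 47*b^2 - 72*b + 36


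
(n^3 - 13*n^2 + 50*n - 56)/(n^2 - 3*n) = (n^3 - 13*n^2 + 50*n - 56)/(n*(n - 3))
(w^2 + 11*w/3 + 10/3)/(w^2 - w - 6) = (w + 5/3)/(w - 3)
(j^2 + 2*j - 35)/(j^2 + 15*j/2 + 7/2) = 2*(j - 5)/(2*j + 1)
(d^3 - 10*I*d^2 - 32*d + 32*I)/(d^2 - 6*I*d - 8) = d - 4*I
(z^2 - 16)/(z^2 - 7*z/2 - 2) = 2*(z + 4)/(2*z + 1)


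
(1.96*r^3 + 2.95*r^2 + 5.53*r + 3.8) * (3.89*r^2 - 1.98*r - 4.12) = 7.6244*r^5 + 7.5947*r^4 + 7.5955*r^3 - 8.3214*r^2 - 30.3076*r - 15.656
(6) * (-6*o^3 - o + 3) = -36*o^3 - 6*o + 18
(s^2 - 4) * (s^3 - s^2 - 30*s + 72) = s^5 - s^4 - 34*s^3 + 76*s^2 + 120*s - 288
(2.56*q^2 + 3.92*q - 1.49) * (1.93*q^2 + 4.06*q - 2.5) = 4.9408*q^4 + 17.9592*q^3 + 6.6395*q^2 - 15.8494*q + 3.725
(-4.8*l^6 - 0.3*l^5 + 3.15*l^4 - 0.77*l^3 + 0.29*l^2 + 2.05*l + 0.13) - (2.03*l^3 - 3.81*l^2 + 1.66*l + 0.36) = -4.8*l^6 - 0.3*l^5 + 3.15*l^4 - 2.8*l^3 + 4.1*l^2 + 0.39*l - 0.23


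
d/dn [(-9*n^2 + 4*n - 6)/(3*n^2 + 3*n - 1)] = (-39*n^2 + 54*n + 14)/(9*n^4 + 18*n^3 + 3*n^2 - 6*n + 1)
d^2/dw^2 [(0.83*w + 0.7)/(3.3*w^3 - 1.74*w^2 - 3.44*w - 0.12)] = (54.2322*w^5 + 62.88084*w^4 - 40.440264*w^3 - 31.01832*w^2 + 25.762896*w + 15.589472)/(35.937*w^9 - 56.8458*w^8 - 82.41156*w^7 + 109.326456*w^6 + 90.042048*w^5 - 54.687888*w^4 - 44.874656*w^3 - 4.335264*w^2 - 0.148608*w - 0.001728)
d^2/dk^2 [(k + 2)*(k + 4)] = 2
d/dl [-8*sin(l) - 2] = -8*cos(l)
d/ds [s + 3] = 1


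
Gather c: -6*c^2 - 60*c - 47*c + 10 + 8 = -6*c^2 - 107*c + 18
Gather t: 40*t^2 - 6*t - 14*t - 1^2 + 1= 40*t^2 - 20*t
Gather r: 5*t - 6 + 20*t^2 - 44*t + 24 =20*t^2 - 39*t + 18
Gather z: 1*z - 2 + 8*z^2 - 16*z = 8*z^2 - 15*z - 2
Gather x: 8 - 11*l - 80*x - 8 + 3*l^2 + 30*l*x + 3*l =3*l^2 - 8*l + x*(30*l - 80)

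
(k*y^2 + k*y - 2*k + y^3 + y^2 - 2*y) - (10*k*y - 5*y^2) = k*y^2 - 9*k*y - 2*k + y^3 + 6*y^2 - 2*y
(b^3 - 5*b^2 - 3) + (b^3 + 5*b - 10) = 2*b^3 - 5*b^2 + 5*b - 13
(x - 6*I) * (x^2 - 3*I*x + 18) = x^3 - 9*I*x^2 - 108*I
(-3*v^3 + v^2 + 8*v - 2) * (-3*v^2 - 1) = 9*v^5 - 3*v^4 - 21*v^3 + 5*v^2 - 8*v + 2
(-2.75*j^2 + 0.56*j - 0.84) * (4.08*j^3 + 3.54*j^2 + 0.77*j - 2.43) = -11.22*j^5 - 7.4502*j^4 - 3.5623*j^3 + 4.1401*j^2 - 2.0076*j + 2.0412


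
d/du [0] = 0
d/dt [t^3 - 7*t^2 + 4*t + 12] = 3*t^2 - 14*t + 4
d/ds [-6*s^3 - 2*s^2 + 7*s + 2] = -18*s^2 - 4*s + 7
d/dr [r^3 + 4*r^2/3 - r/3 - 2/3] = 3*r^2 + 8*r/3 - 1/3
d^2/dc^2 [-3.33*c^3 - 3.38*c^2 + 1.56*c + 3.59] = -19.98*c - 6.76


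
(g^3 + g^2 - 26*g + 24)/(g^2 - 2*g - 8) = (g^2 + 5*g - 6)/(g + 2)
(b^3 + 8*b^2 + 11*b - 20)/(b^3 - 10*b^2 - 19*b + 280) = (b^2 + 3*b - 4)/(b^2 - 15*b + 56)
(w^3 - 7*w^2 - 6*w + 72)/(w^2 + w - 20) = (w^2 - 3*w - 18)/(w + 5)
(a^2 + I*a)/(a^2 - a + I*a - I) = a/(a - 1)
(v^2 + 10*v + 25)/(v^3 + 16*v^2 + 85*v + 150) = 1/(v + 6)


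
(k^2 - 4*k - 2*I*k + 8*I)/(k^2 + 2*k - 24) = (k - 2*I)/(k + 6)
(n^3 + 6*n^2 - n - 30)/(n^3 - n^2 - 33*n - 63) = (n^2 + 3*n - 10)/(n^2 - 4*n - 21)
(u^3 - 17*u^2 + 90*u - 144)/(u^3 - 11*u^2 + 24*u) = (u - 6)/u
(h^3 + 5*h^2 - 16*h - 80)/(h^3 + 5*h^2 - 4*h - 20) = (h^2 - 16)/(h^2 - 4)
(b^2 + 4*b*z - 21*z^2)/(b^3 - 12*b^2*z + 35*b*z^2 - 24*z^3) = (b + 7*z)/(b^2 - 9*b*z + 8*z^2)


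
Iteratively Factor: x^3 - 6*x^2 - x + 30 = (x - 3)*(x^2 - 3*x - 10) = (x - 3)*(x + 2)*(x - 5)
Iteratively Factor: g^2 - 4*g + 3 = (g - 3)*(g - 1)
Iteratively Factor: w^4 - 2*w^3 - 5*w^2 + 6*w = (w - 3)*(w^3 + w^2 - 2*w) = (w - 3)*(w - 1)*(w^2 + 2*w) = w*(w - 3)*(w - 1)*(w + 2)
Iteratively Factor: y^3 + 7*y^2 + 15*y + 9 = (y + 3)*(y^2 + 4*y + 3) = (y + 3)^2*(y + 1)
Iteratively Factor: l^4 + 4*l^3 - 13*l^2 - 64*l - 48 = (l + 1)*(l^3 + 3*l^2 - 16*l - 48) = (l - 4)*(l + 1)*(l^2 + 7*l + 12) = (l - 4)*(l + 1)*(l + 4)*(l + 3)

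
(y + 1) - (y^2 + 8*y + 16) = -y^2 - 7*y - 15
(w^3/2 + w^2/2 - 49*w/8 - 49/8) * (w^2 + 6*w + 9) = w^5/2 + 7*w^4/2 + 11*w^3/8 - 307*w^2/8 - 735*w/8 - 441/8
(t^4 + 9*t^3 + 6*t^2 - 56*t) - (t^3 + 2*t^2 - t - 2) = t^4 + 8*t^3 + 4*t^2 - 55*t + 2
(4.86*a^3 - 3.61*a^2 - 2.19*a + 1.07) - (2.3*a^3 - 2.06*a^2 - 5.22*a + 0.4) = 2.56*a^3 - 1.55*a^2 + 3.03*a + 0.67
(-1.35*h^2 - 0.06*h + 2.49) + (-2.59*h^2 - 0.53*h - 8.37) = -3.94*h^2 - 0.59*h - 5.88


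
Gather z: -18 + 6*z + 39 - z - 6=5*z + 15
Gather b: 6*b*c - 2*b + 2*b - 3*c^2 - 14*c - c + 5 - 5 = 6*b*c - 3*c^2 - 15*c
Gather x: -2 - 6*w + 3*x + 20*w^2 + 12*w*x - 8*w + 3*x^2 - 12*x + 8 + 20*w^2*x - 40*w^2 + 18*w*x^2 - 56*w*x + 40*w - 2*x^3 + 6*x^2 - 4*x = -20*w^2 + 26*w - 2*x^3 + x^2*(18*w + 9) + x*(20*w^2 - 44*w - 13) + 6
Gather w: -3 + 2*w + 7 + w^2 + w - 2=w^2 + 3*w + 2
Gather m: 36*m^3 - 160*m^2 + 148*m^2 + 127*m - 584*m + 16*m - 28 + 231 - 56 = 36*m^3 - 12*m^2 - 441*m + 147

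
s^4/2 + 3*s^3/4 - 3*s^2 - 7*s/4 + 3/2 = (s/2 + 1/2)*(s - 2)*(s - 1/2)*(s + 3)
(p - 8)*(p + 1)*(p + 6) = p^3 - p^2 - 50*p - 48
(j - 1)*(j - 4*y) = j^2 - 4*j*y - j + 4*y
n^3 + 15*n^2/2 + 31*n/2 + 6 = (n + 1/2)*(n + 3)*(n + 4)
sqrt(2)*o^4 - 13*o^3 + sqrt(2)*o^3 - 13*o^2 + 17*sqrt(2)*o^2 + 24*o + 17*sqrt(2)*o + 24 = (o + 1)*(o - 4*sqrt(2))*(o - 3*sqrt(2))*(sqrt(2)*o + 1)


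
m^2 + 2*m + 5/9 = (m + 1/3)*(m + 5/3)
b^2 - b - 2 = (b - 2)*(b + 1)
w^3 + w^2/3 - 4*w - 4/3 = (w - 2)*(w + 1/3)*(w + 2)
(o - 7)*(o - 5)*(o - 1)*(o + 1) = o^4 - 12*o^3 + 34*o^2 + 12*o - 35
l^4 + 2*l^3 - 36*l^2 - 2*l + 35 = (l - 5)*(l - 1)*(l + 1)*(l + 7)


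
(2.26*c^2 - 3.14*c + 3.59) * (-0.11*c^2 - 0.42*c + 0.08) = -0.2486*c^4 - 0.6038*c^3 + 1.1047*c^2 - 1.759*c + 0.2872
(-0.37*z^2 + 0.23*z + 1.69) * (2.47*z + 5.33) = -0.9139*z^3 - 1.404*z^2 + 5.4002*z + 9.0077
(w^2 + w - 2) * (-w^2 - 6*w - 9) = -w^4 - 7*w^3 - 13*w^2 + 3*w + 18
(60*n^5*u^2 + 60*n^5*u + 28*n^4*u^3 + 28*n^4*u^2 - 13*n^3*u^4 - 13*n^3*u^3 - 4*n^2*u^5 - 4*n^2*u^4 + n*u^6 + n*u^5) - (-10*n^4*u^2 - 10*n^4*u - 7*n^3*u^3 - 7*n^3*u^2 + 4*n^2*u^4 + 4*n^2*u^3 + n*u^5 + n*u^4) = 60*n^5*u^2 + 60*n^5*u + 28*n^4*u^3 + 38*n^4*u^2 + 10*n^4*u - 13*n^3*u^4 - 6*n^3*u^3 + 7*n^3*u^2 - 4*n^2*u^5 - 8*n^2*u^4 - 4*n^2*u^3 + n*u^6 - n*u^4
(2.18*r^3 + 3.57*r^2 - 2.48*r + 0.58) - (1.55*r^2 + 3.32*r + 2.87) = 2.18*r^3 + 2.02*r^2 - 5.8*r - 2.29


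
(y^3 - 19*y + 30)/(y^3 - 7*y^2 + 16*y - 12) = (y + 5)/(y - 2)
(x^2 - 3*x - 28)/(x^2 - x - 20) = (x - 7)/(x - 5)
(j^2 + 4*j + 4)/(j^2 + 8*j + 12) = (j + 2)/(j + 6)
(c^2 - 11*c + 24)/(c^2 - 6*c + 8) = (c^2 - 11*c + 24)/(c^2 - 6*c + 8)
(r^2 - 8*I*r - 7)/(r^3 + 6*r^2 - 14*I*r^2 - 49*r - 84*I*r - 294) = (r - I)/(r^2 + r*(6 - 7*I) - 42*I)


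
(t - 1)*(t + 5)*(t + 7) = t^3 + 11*t^2 + 23*t - 35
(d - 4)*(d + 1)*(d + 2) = d^3 - d^2 - 10*d - 8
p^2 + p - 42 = (p - 6)*(p + 7)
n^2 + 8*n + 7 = (n + 1)*(n + 7)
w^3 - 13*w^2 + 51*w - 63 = (w - 7)*(w - 3)^2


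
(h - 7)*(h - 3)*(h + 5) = h^3 - 5*h^2 - 29*h + 105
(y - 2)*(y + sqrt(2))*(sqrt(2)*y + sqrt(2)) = sqrt(2)*y^3 - sqrt(2)*y^2 + 2*y^2 - 2*sqrt(2)*y - 2*y - 4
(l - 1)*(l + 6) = l^2 + 5*l - 6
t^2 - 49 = (t - 7)*(t + 7)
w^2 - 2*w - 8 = (w - 4)*(w + 2)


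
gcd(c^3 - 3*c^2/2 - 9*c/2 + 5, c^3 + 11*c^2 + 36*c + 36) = c + 2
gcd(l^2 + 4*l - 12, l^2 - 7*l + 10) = l - 2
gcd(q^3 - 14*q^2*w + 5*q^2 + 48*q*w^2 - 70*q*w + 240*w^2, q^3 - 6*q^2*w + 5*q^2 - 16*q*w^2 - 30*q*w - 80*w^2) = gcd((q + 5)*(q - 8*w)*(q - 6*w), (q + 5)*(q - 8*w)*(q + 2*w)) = q^2 - 8*q*w + 5*q - 40*w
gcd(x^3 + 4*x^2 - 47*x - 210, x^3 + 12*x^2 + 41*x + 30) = x^2 + 11*x + 30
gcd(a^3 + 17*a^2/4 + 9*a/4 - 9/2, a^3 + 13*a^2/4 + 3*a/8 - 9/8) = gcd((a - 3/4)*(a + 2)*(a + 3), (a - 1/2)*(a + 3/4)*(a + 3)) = a + 3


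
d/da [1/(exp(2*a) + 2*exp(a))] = -(2*exp(a) + 2)*exp(-a)/(exp(a) + 2)^2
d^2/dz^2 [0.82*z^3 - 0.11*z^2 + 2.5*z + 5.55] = 4.92*z - 0.22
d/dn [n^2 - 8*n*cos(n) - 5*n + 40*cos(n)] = 8*n*sin(n) + 2*n - 40*sin(n) - 8*cos(n) - 5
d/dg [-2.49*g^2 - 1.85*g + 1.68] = -4.98*g - 1.85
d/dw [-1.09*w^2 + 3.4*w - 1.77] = 3.4 - 2.18*w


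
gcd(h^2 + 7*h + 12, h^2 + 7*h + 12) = h^2 + 7*h + 12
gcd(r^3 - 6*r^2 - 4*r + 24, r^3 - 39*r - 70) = r + 2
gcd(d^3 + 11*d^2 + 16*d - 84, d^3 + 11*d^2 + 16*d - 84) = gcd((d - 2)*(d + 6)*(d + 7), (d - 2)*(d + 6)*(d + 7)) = d^3 + 11*d^2 + 16*d - 84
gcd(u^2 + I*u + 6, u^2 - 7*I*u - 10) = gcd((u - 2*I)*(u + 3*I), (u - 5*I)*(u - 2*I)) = u - 2*I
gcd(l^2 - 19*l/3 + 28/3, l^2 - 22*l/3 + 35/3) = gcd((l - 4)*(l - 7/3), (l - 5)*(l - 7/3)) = l - 7/3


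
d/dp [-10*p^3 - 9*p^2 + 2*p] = -30*p^2 - 18*p + 2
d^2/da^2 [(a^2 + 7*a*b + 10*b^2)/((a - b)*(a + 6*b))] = 4*b*(a^3 + 24*a^2*b + 138*a*b^2 + 278*b^3)/(a^6 + 15*a^5*b + 57*a^4*b^2 - 55*a^3*b^3 - 342*a^2*b^4 + 540*a*b^5 - 216*b^6)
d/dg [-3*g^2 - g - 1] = -6*g - 1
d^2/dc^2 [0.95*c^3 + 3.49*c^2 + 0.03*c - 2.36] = 5.7*c + 6.98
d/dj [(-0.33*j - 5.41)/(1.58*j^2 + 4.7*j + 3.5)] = (0.5214*j^2 + 17.0956*j + 24.272)/(2.4964*j^4 + 14.852*j^3 + 33.15*j^2 + 32.9*j + 12.25)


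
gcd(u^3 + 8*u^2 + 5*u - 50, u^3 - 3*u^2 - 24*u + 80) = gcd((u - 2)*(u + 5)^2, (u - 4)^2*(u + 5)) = u + 5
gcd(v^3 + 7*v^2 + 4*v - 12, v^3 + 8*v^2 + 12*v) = v^2 + 8*v + 12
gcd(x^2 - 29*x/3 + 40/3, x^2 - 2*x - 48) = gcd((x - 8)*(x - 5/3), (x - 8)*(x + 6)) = x - 8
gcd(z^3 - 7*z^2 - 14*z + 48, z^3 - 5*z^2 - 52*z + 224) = z - 8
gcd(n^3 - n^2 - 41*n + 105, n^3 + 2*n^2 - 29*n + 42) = n^2 + 4*n - 21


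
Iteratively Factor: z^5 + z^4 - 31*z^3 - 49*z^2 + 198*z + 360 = (z - 5)*(z^4 + 6*z^3 - z^2 - 54*z - 72) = (z - 5)*(z + 3)*(z^3 + 3*z^2 - 10*z - 24) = (z - 5)*(z + 3)*(z + 4)*(z^2 - z - 6) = (z - 5)*(z - 3)*(z + 3)*(z + 4)*(z + 2)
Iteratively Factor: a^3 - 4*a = (a - 2)*(a^2 + 2*a) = (a - 2)*(a + 2)*(a)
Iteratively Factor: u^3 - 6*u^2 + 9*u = (u - 3)*(u^2 - 3*u) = (u - 3)^2*(u)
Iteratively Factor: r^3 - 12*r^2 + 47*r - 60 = (r - 5)*(r^2 - 7*r + 12) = (r - 5)*(r - 4)*(r - 3)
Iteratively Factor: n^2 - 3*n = (n)*(n - 3)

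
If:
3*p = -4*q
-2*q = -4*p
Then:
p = 0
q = 0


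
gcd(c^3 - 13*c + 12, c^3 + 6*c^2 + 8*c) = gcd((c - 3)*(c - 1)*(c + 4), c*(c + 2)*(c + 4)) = c + 4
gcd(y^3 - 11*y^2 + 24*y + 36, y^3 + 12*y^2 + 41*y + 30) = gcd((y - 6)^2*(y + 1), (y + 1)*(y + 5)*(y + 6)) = y + 1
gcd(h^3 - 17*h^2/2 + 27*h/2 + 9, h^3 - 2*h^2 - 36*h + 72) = h - 6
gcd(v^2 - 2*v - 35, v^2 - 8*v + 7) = v - 7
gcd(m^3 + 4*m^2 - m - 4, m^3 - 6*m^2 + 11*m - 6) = m - 1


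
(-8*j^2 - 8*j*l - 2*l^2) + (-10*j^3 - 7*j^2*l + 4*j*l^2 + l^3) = -10*j^3 - 7*j^2*l - 8*j^2 + 4*j*l^2 - 8*j*l + l^3 - 2*l^2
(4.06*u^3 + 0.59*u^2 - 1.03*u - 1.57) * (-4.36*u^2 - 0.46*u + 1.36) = -17.7016*u^5 - 4.44*u^4 + 9.741*u^3 + 8.1214*u^2 - 0.6786*u - 2.1352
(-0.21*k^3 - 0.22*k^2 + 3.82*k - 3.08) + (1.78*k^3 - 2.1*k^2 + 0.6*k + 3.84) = 1.57*k^3 - 2.32*k^2 + 4.42*k + 0.76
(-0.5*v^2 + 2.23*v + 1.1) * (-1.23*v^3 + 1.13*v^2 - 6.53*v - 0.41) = 0.615*v^5 - 3.3079*v^4 + 4.4319*v^3 - 13.1139*v^2 - 8.0973*v - 0.451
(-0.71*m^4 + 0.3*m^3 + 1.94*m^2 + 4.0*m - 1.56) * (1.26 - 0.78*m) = 0.5538*m^5 - 1.1286*m^4 - 1.1352*m^3 - 0.6756*m^2 + 6.2568*m - 1.9656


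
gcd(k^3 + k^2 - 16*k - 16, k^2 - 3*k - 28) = k + 4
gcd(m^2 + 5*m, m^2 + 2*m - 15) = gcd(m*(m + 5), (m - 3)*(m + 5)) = m + 5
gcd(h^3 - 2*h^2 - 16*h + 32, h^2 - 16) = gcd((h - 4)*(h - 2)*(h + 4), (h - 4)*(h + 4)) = h^2 - 16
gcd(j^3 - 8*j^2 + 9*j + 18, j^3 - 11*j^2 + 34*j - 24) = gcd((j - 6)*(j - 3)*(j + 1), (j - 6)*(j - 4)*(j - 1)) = j - 6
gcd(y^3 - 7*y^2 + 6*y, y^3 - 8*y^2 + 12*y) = y^2 - 6*y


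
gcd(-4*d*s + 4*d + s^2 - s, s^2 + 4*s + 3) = 1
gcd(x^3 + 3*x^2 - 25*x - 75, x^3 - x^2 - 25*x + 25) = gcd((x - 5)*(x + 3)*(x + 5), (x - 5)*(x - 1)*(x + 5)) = x^2 - 25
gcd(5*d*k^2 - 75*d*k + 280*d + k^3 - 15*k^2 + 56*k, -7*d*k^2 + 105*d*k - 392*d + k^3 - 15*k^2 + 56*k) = k^2 - 15*k + 56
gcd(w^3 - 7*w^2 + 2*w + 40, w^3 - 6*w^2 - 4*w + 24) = w + 2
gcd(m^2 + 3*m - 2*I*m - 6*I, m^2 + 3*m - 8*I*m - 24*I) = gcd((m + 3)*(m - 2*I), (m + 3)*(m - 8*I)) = m + 3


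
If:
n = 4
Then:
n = 4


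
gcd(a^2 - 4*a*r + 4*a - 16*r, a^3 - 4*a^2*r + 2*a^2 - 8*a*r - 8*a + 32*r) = -a^2 + 4*a*r - 4*a + 16*r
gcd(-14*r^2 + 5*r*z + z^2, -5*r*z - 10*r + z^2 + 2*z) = 1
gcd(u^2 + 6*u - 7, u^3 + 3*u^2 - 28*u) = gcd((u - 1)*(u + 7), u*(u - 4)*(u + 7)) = u + 7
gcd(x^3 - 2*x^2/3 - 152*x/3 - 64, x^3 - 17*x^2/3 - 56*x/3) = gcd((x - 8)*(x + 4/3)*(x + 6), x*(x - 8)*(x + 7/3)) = x - 8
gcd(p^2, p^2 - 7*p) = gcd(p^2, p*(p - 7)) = p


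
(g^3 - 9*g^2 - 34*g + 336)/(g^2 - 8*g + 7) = (g^2 - 2*g - 48)/(g - 1)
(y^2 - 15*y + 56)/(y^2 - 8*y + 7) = (y - 8)/(y - 1)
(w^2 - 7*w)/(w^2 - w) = (w - 7)/(w - 1)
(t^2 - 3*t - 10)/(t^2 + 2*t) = (t - 5)/t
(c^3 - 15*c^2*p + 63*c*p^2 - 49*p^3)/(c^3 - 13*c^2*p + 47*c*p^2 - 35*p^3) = (-c + 7*p)/(-c + 5*p)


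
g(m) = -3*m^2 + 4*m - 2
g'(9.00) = -50.00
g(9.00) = -209.00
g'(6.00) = -32.00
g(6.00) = -86.00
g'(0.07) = 3.58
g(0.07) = -1.73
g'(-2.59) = 19.54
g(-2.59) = -32.48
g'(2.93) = -13.58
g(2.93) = -16.03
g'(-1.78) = 14.68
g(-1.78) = -18.63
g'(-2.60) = 19.60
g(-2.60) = -32.68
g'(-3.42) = 24.52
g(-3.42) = -50.77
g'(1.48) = -4.88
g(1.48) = -2.65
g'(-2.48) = 18.88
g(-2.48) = -30.37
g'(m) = 4 - 6*m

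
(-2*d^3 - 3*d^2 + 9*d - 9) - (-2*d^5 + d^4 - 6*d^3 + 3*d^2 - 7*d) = 2*d^5 - d^4 + 4*d^3 - 6*d^2 + 16*d - 9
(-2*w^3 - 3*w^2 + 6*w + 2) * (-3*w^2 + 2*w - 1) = 6*w^5 + 5*w^4 - 22*w^3 + 9*w^2 - 2*w - 2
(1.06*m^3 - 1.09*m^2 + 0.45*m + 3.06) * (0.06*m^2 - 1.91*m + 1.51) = 0.0636*m^5 - 2.09*m^4 + 3.7095*m^3 - 2.3218*m^2 - 5.1651*m + 4.6206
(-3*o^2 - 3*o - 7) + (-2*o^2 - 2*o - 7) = -5*o^2 - 5*o - 14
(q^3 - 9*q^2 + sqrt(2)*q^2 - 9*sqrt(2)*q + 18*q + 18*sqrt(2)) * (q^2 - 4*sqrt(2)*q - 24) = q^5 - 9*q^4 - 3*sqrt(2)*q^4 - 14*q^3 + 27*sqrt(2)*q^3 - 78*sqrt(2)*q^2 + 288*q^2 - 576*q + 216*sqrt(2)*q - 432*sqrt(2)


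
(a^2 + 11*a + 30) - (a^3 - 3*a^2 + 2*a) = -a^3 + 4*a^2 + 9*a + 30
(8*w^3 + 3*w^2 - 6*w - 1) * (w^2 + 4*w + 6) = 8*w^5 + 35*w^4 + 54*w^3 - 7*w^2 - 40*w - 6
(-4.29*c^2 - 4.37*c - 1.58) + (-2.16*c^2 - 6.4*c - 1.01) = -6.45*c^2 - 10.77*c - 2.59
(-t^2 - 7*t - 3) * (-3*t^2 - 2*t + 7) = 3*t^4 + 23*t^3 + 16*t^2 - 43*t - 21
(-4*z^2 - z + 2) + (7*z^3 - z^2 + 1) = 7*z^3 - 5*z^2 - z + 3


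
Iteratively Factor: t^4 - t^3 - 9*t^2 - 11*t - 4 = (t + 1)*(t^3 - 2*t^2 - 7*t - 4) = (t + 1)^2*(t^2 - 3*t - 4) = (t - 4)*(t + 1)^2*(t + 1)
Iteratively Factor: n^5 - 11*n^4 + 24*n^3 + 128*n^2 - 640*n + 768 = (n - 4)*(n^4 - 7*n^3 - 4*n^2 + 112*n - 192) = (n - 4)*(n + 4)*(n^3 - 11*n^2 + 40*n - 48) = (n - 4)^2*(n + 4)*(n^2 - 7*n + 12) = (n - 4)^2*(n - 3)*(n + 4)*(n - 4)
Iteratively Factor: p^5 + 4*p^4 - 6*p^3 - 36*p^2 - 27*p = (p + 1)*(p^4 + 3*p^3 - 9*p^2 - 27*p) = (p + 1)*(p + 3)*(p^3 - 9*p) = (p + 1)*(p + 3)^2*(p^2 - 3*p) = (p - 3)*(p + 1)*(p + 3)^2*(p)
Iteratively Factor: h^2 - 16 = (h - 4)*(h + 4)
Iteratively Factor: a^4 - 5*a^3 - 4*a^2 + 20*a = (a + 2)*(a^3 - 7*a^2 + 10*a) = (a - 5)*(a + 2)*(a^2 - 2*a) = a*(a - 5)*(a + 2)*(a - 2)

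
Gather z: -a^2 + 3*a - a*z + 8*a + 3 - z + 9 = -a^2 + 11*a + z*(-a - 1) + 12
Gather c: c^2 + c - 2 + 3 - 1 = c^2 + c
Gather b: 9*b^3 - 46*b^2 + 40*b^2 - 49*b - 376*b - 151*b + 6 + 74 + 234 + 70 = 9*b^3 - 6*b^2 - 576*b + 384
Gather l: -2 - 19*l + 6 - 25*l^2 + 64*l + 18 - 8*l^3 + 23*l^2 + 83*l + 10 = -8*l^3 - 2*l^2 + 128*l + 32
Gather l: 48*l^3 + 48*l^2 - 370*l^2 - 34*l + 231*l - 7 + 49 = 48*l^3 - 322*l^2 + 197*l + 42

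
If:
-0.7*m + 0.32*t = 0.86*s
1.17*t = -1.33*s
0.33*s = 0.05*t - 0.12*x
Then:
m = 0.542314247837889*x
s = -0.310207688908529*x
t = 0.352629253203712*x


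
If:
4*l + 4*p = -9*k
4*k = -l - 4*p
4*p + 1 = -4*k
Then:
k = -3/5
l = 1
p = 7/20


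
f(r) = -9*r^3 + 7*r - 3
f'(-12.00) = -3881.00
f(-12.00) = 15465.00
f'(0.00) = 7.00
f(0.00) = -3.00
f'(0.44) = 1.77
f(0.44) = -0.69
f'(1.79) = -79.51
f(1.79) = -42.09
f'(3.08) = -249.13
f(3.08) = -244.40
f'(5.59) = -836.70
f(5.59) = -1535.96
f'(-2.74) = -195.71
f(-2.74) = 162.96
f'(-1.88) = -88.43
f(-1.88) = 43.64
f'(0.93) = -16.35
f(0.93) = -3.73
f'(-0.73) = -7.39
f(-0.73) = -4.61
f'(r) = 7 - 27*r^2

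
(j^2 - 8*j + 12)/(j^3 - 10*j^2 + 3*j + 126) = (j - 2)/(j^2 - 4*j - 21)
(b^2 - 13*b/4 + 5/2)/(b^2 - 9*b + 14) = (b - 5/4)/(b - 7)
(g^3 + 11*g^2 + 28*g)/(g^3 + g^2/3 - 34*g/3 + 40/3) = 3*g*(g + 7)/(3*g^2 - 11*g + 10)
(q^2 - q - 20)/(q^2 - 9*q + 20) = (q + 4)/(q - 4)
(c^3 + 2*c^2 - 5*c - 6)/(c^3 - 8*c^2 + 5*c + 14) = (c + 3)/(c - 7)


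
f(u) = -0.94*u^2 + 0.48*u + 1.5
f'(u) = 0.48 - 1.88*u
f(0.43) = 1.53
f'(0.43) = -0.33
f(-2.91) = -7.86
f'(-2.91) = 5.95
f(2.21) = -2.03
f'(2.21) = -3.67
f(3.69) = -9.53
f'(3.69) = -6.46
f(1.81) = -0.71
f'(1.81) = -2.92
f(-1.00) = 0.08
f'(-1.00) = 2.36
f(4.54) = -15.70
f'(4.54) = -8.06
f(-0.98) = 0.13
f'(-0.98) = 2.32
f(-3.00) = -8.40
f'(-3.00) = 6.12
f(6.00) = -29.46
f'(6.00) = -10.80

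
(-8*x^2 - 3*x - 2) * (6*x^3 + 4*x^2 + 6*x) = -48*x^5 - 50*x^4 - 72*x^3 - 26*x^2 - 12*x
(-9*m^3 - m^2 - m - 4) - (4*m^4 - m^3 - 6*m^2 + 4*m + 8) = -4*m^4 - 8*m^3 + 5*m^2 - 5*m - 12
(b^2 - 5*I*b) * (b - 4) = b^3 - 4*b^2 - 5*I*b^2 + 20*I*b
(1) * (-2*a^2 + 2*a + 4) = -2*a^2 + 2*a + 4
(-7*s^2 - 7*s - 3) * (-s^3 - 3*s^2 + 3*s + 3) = 7*s^5 + 28*s^4 + 3*s^3 - 33*s^2 - 30*s - 9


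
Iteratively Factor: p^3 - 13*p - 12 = (p + 3)*(p^2 - 3*p - 4) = (p + 1)*(p + 3)*(p - 4)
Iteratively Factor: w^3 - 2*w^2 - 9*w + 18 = (w + 3)*(w^2 - 5*w + 6) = (w - 2)*(w + 3)*(w - 3)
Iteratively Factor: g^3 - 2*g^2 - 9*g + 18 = (g - 2)*(g^2 - 9) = (g - 2)*(g + 3)*(g - 3)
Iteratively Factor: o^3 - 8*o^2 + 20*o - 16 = (o - 2)*(o^2 - 6*o + 8) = (o - 4)*(o - 2)*(o - 2)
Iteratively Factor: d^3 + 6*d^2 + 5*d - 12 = (d + 4)*(d^2 + 2*d - 3) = (d - 1)*(d + 4)*(d + 3)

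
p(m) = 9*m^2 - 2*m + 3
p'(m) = 18*m - 2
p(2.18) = 41.41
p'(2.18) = 37.24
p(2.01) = 35.34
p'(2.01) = 34.18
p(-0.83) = 10.86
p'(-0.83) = -16.94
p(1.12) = 12.05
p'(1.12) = 18.16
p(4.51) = 177.04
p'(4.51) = 79.18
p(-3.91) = 148.41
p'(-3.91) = -72.38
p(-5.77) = 314.18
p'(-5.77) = -105.86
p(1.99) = 34.66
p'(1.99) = 33.82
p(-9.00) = 750.00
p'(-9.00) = -164.00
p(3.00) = 78.00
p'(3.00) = 52.00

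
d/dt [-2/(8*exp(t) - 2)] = 4*exp(t)/(4*exp(t) - 1)^2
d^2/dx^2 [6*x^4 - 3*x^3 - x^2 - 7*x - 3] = 72*x^2 - 18*x - 2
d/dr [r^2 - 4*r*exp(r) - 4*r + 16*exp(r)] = -4*r*exp(r) + 2*r + 12*exp(r) - 4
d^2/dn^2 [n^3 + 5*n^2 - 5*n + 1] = 6*n + 10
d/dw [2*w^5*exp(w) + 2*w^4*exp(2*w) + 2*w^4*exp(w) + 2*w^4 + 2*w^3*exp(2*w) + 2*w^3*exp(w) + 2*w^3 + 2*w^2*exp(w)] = 2*w*(w^4*exp(w) + 2*w^3*exp(2*w) + 6*w^3*exp(w) + 6*w^2*exp(2*w) + 5*w^2*exp(w) + 4*w^2 + 3*w*exp(2*w) + 4*w*exp(w) + 3*w + 2*exp(w))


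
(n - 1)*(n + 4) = n^2 + 3*n - 4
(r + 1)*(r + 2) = r^2 + 3*r + 2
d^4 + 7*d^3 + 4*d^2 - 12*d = d*(d - 1)*(d + 2)*(d + 6)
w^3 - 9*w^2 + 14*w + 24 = (w - 6)*(w - 4)*(w + 1)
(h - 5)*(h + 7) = h^2 + 2*h - 35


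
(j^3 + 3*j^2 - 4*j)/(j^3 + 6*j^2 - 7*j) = (j + 4)/(j + 7)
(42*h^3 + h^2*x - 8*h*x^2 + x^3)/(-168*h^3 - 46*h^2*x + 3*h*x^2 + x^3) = (-6*h^2 - h*x + x^2)/(24*h^2 + 10*h*x + x^2)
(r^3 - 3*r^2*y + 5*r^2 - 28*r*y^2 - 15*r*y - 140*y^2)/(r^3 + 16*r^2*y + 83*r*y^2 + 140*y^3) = (r^2 - 7*r*y + 5*r - 35*y)/(r^2 + 12*r*y + 35*y^2)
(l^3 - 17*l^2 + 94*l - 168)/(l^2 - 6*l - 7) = (l^2 - 10*l + 24)/(l + 1)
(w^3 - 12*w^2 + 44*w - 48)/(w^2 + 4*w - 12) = (w^2 - 10*w + 24)/(w + 6)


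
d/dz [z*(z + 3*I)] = 2*z + 3*I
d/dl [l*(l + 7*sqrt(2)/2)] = 2*l + 7*sqrt(2)/2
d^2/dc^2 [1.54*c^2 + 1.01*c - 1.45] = 3.08000000000000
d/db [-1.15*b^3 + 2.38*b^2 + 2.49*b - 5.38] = -3.45*b^2 + 4.76*b + 2.49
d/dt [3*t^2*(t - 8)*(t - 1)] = 3*t*(4*t^2 - 27*t + 16)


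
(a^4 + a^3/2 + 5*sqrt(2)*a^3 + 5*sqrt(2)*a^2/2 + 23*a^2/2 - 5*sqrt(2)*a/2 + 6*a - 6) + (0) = a^4 + a^3/2 + 5*sqrt(2)*a^3 + 5*sqrt(2)*a^2/2 + 23*a^2/2 - 5*sqrt(2)*a/2 + 6*a - 6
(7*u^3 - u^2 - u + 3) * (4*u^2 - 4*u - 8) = 28*u^5 - 32*u^4 - 56*u^3 + 24*u^2 - 4*u - 24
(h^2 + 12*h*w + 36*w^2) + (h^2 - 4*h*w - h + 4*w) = 2*h^2 + 8*h*w - h + 36*w^2 + 4*w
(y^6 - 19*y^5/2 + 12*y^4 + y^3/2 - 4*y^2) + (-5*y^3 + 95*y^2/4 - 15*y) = y^6 - 19*y^5/2 + 12*y^4 - 9*y^3/2 + 79*y^2/4 - 15*y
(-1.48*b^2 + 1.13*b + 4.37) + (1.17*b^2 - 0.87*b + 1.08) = -0.31*b^2 + 0.26*b + 5.45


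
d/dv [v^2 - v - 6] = 2*v - 1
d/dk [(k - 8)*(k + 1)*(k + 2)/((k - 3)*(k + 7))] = (k^4 + 8*k^3 - 61*k^2 + 242*k + 526)/(k^4 + 8*k^3 - 26*k^2 - 168*k + 441)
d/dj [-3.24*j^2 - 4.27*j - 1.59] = -6.48*j - 4.27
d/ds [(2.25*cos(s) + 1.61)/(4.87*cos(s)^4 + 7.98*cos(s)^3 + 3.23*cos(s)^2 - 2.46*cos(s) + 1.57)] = (32.8725*cos(s)^4 + 67.2728*cos(s)^3 + 45.8109*cos(s)^2 + 10.4006*cos(s) - 7.4931)*sin(s)/(23.7169*cos(s)^8 + 77.7252*cos(s)^7 + 95.1406*cos(s)^6 + 27.5904*cos(s)^5 - 13.5369*cos(s)^4 + 9.1656*cos(s)^3 + 16.1938*cos(s)^2 - 7.7244*cos(s) + 2.4649)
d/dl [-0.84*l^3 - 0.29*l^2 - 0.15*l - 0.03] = -2.52*l^2 - 0.58*l - 0.15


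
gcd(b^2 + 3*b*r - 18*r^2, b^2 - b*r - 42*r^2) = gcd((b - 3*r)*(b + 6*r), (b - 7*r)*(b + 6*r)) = b + 6*r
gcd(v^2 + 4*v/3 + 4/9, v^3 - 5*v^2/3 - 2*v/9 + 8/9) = v + 2/3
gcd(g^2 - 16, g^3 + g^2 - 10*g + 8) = g + 4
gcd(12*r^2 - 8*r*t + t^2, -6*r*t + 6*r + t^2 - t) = 6*r - t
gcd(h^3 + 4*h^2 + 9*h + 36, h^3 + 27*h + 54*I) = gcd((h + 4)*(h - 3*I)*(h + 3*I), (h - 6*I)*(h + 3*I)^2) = h + 3*I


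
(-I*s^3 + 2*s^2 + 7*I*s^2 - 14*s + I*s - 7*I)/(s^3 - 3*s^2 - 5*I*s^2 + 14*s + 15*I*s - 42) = (-I*s^3 + s^2*(2 + 7*I) + s*(-14 + I) - 7*I)/(s^3 - s^2*(3 + 5*I) + s*(14 + 15*I) - 42)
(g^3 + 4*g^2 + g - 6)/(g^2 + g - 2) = g + 3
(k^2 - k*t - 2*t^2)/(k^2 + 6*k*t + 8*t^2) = (k^2 - k*t - 2*t^2)/(k^2 + 6*k*t + 8*t^2)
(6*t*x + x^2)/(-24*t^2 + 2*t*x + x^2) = x/(-4*t + x)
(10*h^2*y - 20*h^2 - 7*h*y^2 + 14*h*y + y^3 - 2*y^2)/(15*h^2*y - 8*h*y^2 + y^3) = (-2*h*y + 4*h + y^2 - 2*y)/(y*(-3*h + y))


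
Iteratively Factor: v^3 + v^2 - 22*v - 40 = (v + 4)*(v^2 - 3*v - 10) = (v + 2)*(v + 4)*(v - 5)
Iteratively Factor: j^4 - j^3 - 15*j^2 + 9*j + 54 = (j - 3)*(j^3 + 2*j^2 - 9*j - 18) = (j - 3)*(j + 2)*(j^2 - 9) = (j - 3)*(j + 2)*(j + 3)*(j - 3)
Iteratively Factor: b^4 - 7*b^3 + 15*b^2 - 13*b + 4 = (b - 1)*(b^3 - 6*b^2 + 9*b - 4) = (b - 4)*(b - 1)*(b^2 - 2*b + 1) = (b - 4)*(b - 1)^2*(b - 1)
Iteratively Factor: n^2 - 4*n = (n - 4)*(n)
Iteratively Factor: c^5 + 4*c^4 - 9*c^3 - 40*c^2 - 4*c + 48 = (c - 1)*(c^4 + 5*c^3 - 4*c^2 - 44*c - 48) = (c - 3)*(c - 1)*(c^3 + 8*c^2 + 20*c + 16) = (c - 3)*(c - 1)*(c + 2)*(c^2 + 6*c + 8) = (c - 3)*(c - 1)*(c + 2)*(c + 4)*(c + 2)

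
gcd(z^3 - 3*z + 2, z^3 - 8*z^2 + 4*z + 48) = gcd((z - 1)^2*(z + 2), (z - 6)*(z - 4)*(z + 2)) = z + 2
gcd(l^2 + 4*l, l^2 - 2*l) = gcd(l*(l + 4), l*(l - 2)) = l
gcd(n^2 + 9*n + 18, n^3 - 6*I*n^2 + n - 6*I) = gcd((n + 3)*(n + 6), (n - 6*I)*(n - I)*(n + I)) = 1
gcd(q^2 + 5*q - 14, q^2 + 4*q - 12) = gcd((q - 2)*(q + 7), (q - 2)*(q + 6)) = q - 2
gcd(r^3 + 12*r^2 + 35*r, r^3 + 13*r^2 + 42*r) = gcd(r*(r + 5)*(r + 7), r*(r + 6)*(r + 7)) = r^2 + 7*r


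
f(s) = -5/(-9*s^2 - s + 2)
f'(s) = -5*(18*s + 1)/(-9*s^2 - s + 2)^2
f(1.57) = 0.23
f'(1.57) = -0.31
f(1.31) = 0.34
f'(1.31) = -0.56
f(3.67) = 0.04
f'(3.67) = -0.02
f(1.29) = 0.35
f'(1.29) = -0.59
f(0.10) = -2.76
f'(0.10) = -4.27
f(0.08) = -2.68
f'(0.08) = -3.52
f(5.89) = 0.02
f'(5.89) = -0.01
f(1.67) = 0.20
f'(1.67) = -0.25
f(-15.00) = 0.00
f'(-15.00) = 0.00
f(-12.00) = 0.00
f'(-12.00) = 0.00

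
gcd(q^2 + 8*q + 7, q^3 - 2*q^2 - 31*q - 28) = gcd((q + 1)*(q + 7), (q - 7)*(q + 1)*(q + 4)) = q + 1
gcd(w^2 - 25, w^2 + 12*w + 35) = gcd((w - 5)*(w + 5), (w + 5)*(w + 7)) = w + 5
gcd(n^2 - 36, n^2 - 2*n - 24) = n - 6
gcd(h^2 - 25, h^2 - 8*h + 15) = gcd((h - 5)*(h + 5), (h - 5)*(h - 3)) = h - 5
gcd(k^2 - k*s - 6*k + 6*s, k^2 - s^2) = -k + s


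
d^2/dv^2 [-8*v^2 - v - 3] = -16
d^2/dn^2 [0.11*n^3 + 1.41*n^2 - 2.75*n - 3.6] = 0.66*n + 2.82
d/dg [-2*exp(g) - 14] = -2*exp(g)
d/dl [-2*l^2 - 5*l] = -4*l - 5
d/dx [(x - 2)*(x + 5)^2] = (x + 5)*(3*x + 1)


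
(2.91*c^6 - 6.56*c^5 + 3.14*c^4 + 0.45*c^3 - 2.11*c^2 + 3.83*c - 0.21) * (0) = 0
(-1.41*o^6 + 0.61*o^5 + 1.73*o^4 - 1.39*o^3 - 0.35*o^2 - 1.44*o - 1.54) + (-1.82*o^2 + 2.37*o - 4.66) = -1.41*o^6 + 0.61*o^5 + 1.73*o^4 - 1.39*o^3 - 2.17*o^2 + 0.93*o - 6.2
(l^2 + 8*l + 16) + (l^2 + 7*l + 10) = 2*l^2 + 15*l + 26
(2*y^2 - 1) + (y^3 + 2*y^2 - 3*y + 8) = y^3 + 4*y^2 - 3*y + 7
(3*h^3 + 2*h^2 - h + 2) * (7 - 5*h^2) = -15*h^5 - 10*h^4 + 26*h^3 + 4*h^2 - 7*h + 14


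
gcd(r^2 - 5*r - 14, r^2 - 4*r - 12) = r + 2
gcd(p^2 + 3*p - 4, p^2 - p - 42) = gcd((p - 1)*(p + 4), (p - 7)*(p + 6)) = 1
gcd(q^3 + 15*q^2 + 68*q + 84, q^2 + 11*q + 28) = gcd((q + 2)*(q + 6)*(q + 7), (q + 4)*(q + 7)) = q + 7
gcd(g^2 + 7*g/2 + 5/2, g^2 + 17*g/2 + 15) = g + 5/2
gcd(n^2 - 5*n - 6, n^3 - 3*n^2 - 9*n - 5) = n + 1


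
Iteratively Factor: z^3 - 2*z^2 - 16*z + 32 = (z + 4)*(z^2 - 6*z + 8) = (z - 4)*(z + 4)*(z - 2)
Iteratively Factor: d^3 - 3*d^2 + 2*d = (d)*(d^2 - 3*d + 2) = d*(d - 1)*(d - 2)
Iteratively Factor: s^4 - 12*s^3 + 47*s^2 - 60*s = (s - 3)*(s^3 - 9*s^2 + 20*s) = (s - 4)*(s - 3)*(s^2 - 5*s) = s*(s - 4)*(s - 3)*(s - 5)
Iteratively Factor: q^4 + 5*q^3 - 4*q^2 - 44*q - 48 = (q - 3)*(q^3 + 8*q^2 + 20*q + 16) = (q - 3)*(q + 2)*(q^2 + 6*q + 8) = (q - 3)*(q + 2)^2*(q + 4)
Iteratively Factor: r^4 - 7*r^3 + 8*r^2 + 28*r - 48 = (r - 4)*(r^3 - 3*r^2 - 4*r + 12) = (r - 4)*(r - 3)*(r^2 - 4) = (r - 4)*(r - 3)*(r + 2)*(r - 2)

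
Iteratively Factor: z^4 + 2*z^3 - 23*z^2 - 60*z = (z - 5)*(z^3 + 7*z^2 + 12*z) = z*(z - 5)*(z^2 + 7*z + 12) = z*(z - 5)*(z + 3)*(z + 4)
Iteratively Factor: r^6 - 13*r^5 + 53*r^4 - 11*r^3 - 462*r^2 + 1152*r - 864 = (r + 3)*(r^5 - 16*r^4 + 101*r^3 - 314*r^2 + 480*r - 288) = (r - 4)*(r + 3)*(r^4 - 12*r^3 + 53*r^2 - 102*r + 72) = (r - 4)*(r - 2)*(r + 3)*(r^3 - 10*r^2 + 33*r - 36) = (r - 4)*(r - 3)*(r - 2)*(r + 3)*(r^2 - 7*r + 12) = (r - 4)^2*(r - 3)*(r - 2)*(r + 3)*(r - 3)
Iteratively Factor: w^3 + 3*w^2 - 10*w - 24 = (w + 2)*(w^2 + w - 12) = (w + 2)*(w + 4)*(w - 3)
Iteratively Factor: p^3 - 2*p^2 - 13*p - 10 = (p + 2)*(p^2 - 4*p - 5) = (p - 5)*(p + 2)*(p + 1)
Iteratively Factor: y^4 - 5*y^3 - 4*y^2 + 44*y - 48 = (y + 3)*(y^3 - 8*y^2 + 20*y - 16) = (y - 2)*(y + 3)*(y^2 - 6*y + 8) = (y - 4)*(y - 2)*(y + 3)*(y - 2)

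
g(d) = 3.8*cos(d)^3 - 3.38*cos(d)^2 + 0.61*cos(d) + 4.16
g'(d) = -11.4*sin(d)*cos(d)^2 + 6.76*sin(d)*cos(d) - 0.61*sin(d)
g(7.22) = 4.13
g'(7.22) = -0.49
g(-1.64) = 4.10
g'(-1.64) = 1.13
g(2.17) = 2.06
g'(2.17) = -6.65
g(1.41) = 4.19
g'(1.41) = 0.18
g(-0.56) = 4.56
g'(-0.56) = 1.63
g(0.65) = 4.42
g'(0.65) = -1.48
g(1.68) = 4.05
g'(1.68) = -1.47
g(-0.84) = 4.19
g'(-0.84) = 0.88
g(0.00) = 5.19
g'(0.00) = 0.00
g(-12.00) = 4.55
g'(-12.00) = -1.62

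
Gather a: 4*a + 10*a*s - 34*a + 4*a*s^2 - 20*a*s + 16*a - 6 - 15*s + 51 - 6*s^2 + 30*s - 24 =a*(4*s^2 - 10*s - 14) - 6*s^2 + 15*s + 21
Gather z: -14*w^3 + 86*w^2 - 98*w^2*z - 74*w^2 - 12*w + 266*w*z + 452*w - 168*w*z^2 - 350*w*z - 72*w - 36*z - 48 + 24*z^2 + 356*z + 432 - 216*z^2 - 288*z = -14*w^3 + 12*w^2 + 368*w + z^2*(-168*w - 192) + z*(-98*w^2 - 84*w + 32) + 384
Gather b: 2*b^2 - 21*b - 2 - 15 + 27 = 2*b^2 - 21*b + 10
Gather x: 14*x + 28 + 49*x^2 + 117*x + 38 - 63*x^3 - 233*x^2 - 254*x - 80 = -63*x^3 - 184*x^2 - 123*x - 14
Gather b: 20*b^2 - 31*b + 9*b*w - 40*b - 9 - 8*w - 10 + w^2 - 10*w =20*b^2 + b*(9*w - 71) + w^2 - 18*w - 19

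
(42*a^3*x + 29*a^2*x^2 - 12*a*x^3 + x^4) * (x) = 42*a^3*x^2 + 29*a^2*x^3 - 12*a*x^4 + x^5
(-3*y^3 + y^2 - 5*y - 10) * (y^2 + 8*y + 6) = -3*y^5 - 23*y^4 - 15*y^3 - 44*y^2 - 110*y - 60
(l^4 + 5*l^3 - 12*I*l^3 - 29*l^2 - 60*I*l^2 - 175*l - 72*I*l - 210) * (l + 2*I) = l^5 + 5*l^4 - 10*I*l^4 - 5*l^3 - 50*I*l^3 - 55*l^2 - 130*I*l^2 - 66*l - 350*I*l - 420*I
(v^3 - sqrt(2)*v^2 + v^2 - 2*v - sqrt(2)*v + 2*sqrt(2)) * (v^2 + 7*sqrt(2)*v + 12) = v^5 + v^4 + 6*sqrt(2)*v^4 - 4*v^3 + 6*sqrt(2)*v^3 - 24*sqrt(2)*v^2 - 2*v^2 - 12*sqrt(2)*v + 4*v + 24*sqrt(2)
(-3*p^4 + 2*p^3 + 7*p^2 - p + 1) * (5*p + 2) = -15*p^5 + 4*p^4 + 39*p^3 + 9*p^2 + 3*p + 2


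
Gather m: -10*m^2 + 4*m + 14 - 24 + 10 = -10*m^2 + 4*m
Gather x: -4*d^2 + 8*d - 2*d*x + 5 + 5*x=-4*d^2 + 8*d + x*(5 - 2*d) + 5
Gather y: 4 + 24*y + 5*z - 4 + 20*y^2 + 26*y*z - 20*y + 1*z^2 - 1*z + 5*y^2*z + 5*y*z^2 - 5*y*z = y^2*(5*z + 20) + y*(5*z^2 + 21*z + 4) + z^2 + 4*z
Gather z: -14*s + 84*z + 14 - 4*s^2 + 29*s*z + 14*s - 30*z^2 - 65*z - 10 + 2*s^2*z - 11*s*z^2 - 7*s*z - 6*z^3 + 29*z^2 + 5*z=-4*s^2 - 6*z^3 + z^2*(-11*s - 1) + z*(2*s^2 + 22*s + 24) + 4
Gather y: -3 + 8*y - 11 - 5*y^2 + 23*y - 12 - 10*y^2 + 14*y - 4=-15*y^2 + 45*y - 30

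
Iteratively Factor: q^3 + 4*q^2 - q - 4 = (q + 1)*(q^2 + 3*q - 4) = (q - 1)*(q + 1)*(q + 4)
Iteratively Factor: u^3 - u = (u - 1)*(u^2 + u) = u*(u - 1)*(u + 1)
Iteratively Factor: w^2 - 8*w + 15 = (w - 5)*(w - 3)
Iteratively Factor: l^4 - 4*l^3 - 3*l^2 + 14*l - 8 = (l - 1)*(l^3 - 3*l^2 - 6*l + 8) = (l - 4)*(l - 1)*(l^2 + l - 2) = (l - 4)*(l - 1)*(l + 2)*(l - 1)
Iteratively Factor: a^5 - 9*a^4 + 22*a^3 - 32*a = (a - 4)*(a^4 - 5*a^3 + 2*a^2 + 8*a) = (a - 4)^2*(a^3 - a^2 - 2*a) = (a - 4)^2*(a - 2)*(a^2 + a) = (a - 4)^2*(a - 2)*(a + 1)*(a)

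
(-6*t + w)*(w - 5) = -6*t*w + 30*t + w^2 - 5*w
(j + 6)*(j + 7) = j^2 + 13*j + 42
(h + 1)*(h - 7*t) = h^2 - 7*h*t + h - 7*t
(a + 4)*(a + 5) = a^2 + 9*a + 20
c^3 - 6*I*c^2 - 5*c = c*(c - 5*I)*(c - I)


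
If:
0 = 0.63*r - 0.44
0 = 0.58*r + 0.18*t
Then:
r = 0.70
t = -2.25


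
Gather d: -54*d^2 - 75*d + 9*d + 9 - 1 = -54*d^2 - 66*d + 8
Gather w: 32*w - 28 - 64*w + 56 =28 - 32*w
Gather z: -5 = -5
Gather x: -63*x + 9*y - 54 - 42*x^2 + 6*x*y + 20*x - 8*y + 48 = -42*x^2 + x*(6*y - 43) + y - 6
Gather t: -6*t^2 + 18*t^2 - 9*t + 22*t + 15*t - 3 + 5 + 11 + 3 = 12*t^2 + 28*t + 16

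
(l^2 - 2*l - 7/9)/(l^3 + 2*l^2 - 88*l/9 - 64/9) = (9*l^2 - 18*l - 7)/(9*l^3 + 18*l^2 - 88*l - 64)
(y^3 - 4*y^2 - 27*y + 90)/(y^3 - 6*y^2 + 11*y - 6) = (y^2 - y - 30)/(y^2 - 3*y + 2)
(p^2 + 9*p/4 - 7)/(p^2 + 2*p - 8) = (p - 7/4)/(p - 2)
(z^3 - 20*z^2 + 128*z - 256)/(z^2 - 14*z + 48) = (z^2 - 12*z + 32)/(z - 6)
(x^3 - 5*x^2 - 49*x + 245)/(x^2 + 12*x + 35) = (x^2 - 12*x + 35)/(x + 5)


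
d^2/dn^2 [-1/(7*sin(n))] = (sin(n)^2 - 2)/(7*sin(n)^3)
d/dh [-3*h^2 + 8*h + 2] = 8 - 6*h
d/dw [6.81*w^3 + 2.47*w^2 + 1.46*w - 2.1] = 20.43*w^2 + 4.94*w + 1.46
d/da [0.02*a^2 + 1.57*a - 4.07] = 0.04*a + 1.57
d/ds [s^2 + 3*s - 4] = 2*s + 3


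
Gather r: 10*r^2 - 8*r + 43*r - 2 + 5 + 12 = 10*r^2 + 35*r + 15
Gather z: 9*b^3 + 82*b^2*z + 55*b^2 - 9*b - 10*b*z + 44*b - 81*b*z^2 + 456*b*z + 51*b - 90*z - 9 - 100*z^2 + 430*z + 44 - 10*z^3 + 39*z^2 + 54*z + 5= 9*b^3 + 55*b^2 + 86*b - 10*z^3 + z^2*(-81*b - 61) + z*(82*b^2 + 446*b + 394) + 40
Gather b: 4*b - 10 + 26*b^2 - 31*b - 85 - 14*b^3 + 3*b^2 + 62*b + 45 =-14*b^3 + 29*b^2 + 35*b - 50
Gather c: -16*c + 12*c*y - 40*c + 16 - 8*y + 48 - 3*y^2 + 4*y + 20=c*(12*y - 56) - 3*y^2 - 4*y + 84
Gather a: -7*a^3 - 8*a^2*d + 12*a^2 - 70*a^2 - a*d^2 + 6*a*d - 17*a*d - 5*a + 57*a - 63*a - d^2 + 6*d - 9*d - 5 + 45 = -7*a^3 + a^2*(-8*d - 58) + a*(-d^2 - 11*d - 11) - d^2 - 3*d + 40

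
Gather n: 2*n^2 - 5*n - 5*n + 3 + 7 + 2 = 2*n^2 - 10*n + 12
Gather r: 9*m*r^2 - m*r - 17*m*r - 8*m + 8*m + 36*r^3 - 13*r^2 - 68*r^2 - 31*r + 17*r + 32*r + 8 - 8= 36*r^3 + r^2*(9*m - 81) + r*(18 - 18*m)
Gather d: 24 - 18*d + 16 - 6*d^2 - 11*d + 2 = -6*d^2 - 29*d + 42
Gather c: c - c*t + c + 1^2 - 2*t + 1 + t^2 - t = c*(2 - t) + t^2 - 3*t + 2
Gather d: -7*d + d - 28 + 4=-6*d - 24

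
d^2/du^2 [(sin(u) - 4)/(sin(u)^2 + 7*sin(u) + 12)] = (-sin(u)^5 + 23*sin(u)^4 + 158*sin(u)^3 + 64*sin(u)^2 - 720*sin(u) - 464)/(sin(u)^2 + 7*sin(u) + 12)^3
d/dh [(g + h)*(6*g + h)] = 7*g + 2*h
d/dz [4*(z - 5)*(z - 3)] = 8*z - 32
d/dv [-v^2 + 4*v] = 4 - 2*v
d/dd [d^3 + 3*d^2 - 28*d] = 3*d^2 + 6*d - 28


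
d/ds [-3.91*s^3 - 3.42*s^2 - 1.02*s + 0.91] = -11.73*s^2 - 6.84*s - 1.02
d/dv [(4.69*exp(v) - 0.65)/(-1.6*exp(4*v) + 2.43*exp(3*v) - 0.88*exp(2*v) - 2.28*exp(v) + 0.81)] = (22.512*exp(4*v) - 26.9534*exp(3*v) + 8.8657*exp(2*v) - 1.144*exp(v) + 2.3169)*exp(v)/(2.56*exp(8*v) - 7.776*exp(7*v) + 8.7209*exp(6*v) + 3.0192*exp(5*v) - 12.8984*exp(4*v) + 7.9494*exp(3*v) + 3.7728*exp(2*v) - 3.6936*exp(v) + 0.6561)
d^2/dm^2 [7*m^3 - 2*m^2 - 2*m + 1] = 42*m - 4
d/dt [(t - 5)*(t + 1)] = 2*t - 4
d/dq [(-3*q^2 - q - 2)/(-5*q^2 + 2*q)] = (-11*q^2 - 20*q + 4)/(q^2*(25*q^2 - 20*q + 4))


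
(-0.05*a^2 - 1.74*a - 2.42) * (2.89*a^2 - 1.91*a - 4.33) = -0.1445*a^4 - 4.9331*a^3 - 3.4539*a^2 + 12.1564*a + 10.4786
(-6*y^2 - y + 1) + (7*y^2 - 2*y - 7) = y^2 - 3*y - 6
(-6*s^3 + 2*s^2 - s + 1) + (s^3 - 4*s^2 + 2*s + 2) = -5*s^3 - 2*s^2 + s + 3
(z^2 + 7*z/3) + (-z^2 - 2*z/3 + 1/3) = 5*z/3 + 1/3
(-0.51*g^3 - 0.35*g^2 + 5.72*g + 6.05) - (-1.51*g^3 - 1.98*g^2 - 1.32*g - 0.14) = 1.0*g^3 + 1.63*g^2 + 7.04*g + 6.19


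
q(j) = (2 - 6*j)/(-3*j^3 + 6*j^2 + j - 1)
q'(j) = (2 - 6*j)*(9*j^2 - 12*j - 1)/(-3*j^3 + 6*j^2 + j - 1)^2 - 6/(-3*j^3 + 6*j^2 + j - 1) = 2*(-18*j^3 + 27*j^2 - 12*j + 2)/(9*j^6 - 36*j^5 + 30*j^4 + 18*j^3 - 11*j^2 - 2*j + 1)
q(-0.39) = -14.49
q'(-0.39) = 264.41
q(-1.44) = 0.56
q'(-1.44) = 0.72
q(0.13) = -1.57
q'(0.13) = 2.85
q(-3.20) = 0.14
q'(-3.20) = 0.07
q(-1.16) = 0.85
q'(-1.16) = 1.43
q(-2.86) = 0.17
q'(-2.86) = 0.10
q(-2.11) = 0.28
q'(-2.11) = 0.24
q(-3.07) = 0.15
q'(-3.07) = 0.08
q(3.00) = 0.64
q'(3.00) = -0.89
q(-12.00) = 0.01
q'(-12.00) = 0.00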